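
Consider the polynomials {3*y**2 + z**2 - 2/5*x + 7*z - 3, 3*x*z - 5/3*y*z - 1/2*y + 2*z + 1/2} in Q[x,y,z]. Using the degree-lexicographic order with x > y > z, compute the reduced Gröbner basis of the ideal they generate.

G = {x*z - 5/9*y*z - 1/6*y + 2/3*z + 1/6, y**2 + 1/3*z**2 - 2/15*x + 7/3*z - 1}

f_1 = 3*y**2 + z**2 - 2/5*x + 7*z - 3, LT = y**2.
f_2 = 3*x*z - 5/3*y*z - 1/2*y + 2*z + 1/2, LT = x*z.

The S-polynomials (S(f_1,f_2)) all reduce to 0 modulo the current basis, so we have a Gröbner basis.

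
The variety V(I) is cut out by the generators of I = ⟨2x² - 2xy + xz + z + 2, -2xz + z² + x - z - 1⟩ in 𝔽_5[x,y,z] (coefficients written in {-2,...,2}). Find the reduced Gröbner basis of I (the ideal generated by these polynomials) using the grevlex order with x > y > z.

f_1 = 2x² - 2xy + xz + z + 2, LT = x².
f_2 = -2xz + z² + x - z - 1, LT = xz.

S(f_1,f_2): lcm = x²z. S = -xyz + xz² - 2x² + 2xz - 2z² + 2x + z.
  reduce S modulo (f_1, f_2):
  remainder 2yz² - 2z³ - 2yz - 2z² - 2y + z - 1 ≠ 0; add g_3 = 2yz² - 2z³ - 2yz - 2z² - 2y + z - 1 to the basis.

The other S-polynomials (S(f_1,g_3), S(f_2,g_3)) all reduce to 0 modulo the current basis, so we have a Gröbner basis.

G = {yz² - z³ - yz - z² - y - 2z + 2, x² - xy - z² - x - z + 2, xz + 2z² + 2x - 2z - 2}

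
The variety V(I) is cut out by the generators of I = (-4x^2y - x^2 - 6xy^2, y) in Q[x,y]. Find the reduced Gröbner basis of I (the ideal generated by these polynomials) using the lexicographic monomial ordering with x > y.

f_1 = -4x^2y - x^2 - 6xy^2, LT = x^2y.
f_2 = y, LT = y.

S(f_1,f_2): lcm = x^2y. S = 1/4x^2 + 3/2xy^2.
  reduce S modulo (f_1, f_2):
  remainder 1/4x^2 ≠ 0; add g_3 = 1/4x^2 to the basis.

The other S-polynomials (S(f_1,g_3), S(f_2,g_3)) all reduce to 0 modulo the current basis, so we have a Gröbner basis.
Inter-reduce: drop elements whose leading term is divisible by another's, tail-reduce, and make monic.

G = {x^2, y}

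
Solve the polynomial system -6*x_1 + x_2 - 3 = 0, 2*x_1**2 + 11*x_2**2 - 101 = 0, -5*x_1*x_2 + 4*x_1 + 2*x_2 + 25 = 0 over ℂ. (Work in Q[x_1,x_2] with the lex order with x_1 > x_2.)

Compute a lex Gröbner basis by Buchberger's algorithm.
f_1 = -6*x_1 + x_2 - 3, LT = x_1.
f_2 = 2*x_1**2 + 11*x_2**2 - 101, LT = x_1**2.
f_3 = -5*x_1*x_2 + 4*x_1 + 2*x_2 + 25, LT = x_1*x_2.

S(f_1,f_2): lcm = x_1**2. S = -1/6*x_1*x_2 + 1/2*x_1 - 11/2*x_2**2 + 101/2.
  leading term x_1*x_2: subtract (1/36*x_2)·f_1 from -1/6*x_1*x_2 + 1/2*x_1 - 11/2*x_2**2 + 101/2 → 1/2*x_1 - 199/36*x_2**2 + 1/12*x_2 + 101/2
  leading term x_1: subtract (-1/12)·f_1 from 1/2*x_1 - 199/36*x_2**2 + 1/12*x_2 + 101/2 → -199/36*x_2**2 + 1/6*x_2 + 201/4
  leading term x_2**2: no divisor's leading term divides it; move -199/36*x_2**2 to the remainder.
  leading term x_2: no divisor's leading term divides it; move 1/6*x_2 to the remainder.
  leading term 1: no divisor's leading term divides it; move 201/4 to the remainder.
  remainder -199/36*x_2**2 + 1/6*x_2 + 201/4 ≠ 0; add h_4 = -199/36*x_2**2 + 1/6*x_2 + 201/4 to the basis.

S(f_1,f_3): lcm = x_1*x_2. S = 4/5*x_1 - 1/6*x_2**2 + 9/10*x_2 + 5.
  leading term x_1: subtract (-2/15)·f_1 from 4/5*x_1 - 1/6*x_2**2 + 9/10*x_2 + 5 → -1/6*x_2**2 + 31/30*x_2 + 23/5
  leading term x_2**2: subtract (6/199)·h_4 from -1/6*x_2**2 + 31/30*x_2 + 23/5 → 6139/5970*x_2 + 6139/1990
  leading term x_2: no divisor's leading term divides it; move 6139/5970*x_2 to the remainder.
  leading term 1: no divisor's leading term divides it; move 6139/1990 to the remainder.
  remainder 6139/5970*x_2 + 6139/1990 ≠ 0; add h_5 = 6139/5970*x_2 + 6139/1990 to the basis.

The other S-polynomials (S(f_2,f_3), S(f_1,h_4), S(f_2,h_4), S(f_3,h_4), S(f_1,h_5), S(f_2,h_5), S(f_3,h_5), S(h_4,h_5)) all reduce to 0 modulo the current basis, so we have a Gröbner basis.
Inter-reduce: drop elements whose leading term is divisible by another's, tail-reduce, and make monic.
Reduced Gröbner basis: {x_1 + 1, x_2 + 3}.

The lex basis is triangular: the last element involves only x_2. Solving x_2 + 3 = 0 gives x_2 ∈ {-3}; substituting each value into the earlier elements determines the remaining variables.
  x_2 = -3: the earlier basis element becomes x_1 + 1 = 0, giving x_1 = -1 — point (-1, -3).
Zero-dimensionality of the ideal guarantees finitely many solutions over ℂ.

{(-1, -3)}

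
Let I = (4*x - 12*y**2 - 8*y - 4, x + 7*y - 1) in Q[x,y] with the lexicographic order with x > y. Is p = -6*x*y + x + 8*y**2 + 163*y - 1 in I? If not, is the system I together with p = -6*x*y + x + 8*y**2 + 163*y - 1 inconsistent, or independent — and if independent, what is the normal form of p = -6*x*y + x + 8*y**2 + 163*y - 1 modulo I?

First compute the reduced Gröbner basis of I by Buchberger's algorithm.
f_1 = 4*x - 12*y**2 - 8*y - 4, LT = x.
f_2 = x + 7*y - 1, LT = x.

S(f_1,f_2): lcm = x. S = -3*y**2 - 9*y.
  leading term y**2: no divisor's leading term divides it; move -3*y**2 to the remainder.
  leading term y: no divisor's leading term divides it; move -9*y to the remainder.
  remainder -3*y**2 - 9*y ≠ 0; add h_3 = -3*y**2 - 9*y to the basis.

The other S-polynomials (S(f_1,h_3), S(f_2,h_3)) all reduce to 0 modulo the current basis, so we have a Gröbner basis.
Inter-reduce: drop elements whose leading term is divisible by another's, tail-reduce, and make monic.
Reduced Gröbner basis: {x + 7*y - 1, y**2 + 3*y}.
Label its elements g_1 = x + 7*y - 1, g_2 = y**2 + 3*y.

Reduce p = -6*x*y + x + 8*y**2 + 163*y - 1 modulo G:
  leading term x*y: subtract (-6*y)·g_1 from -6*x*y + x + 8*y**2 + 163*y - 1 → x + 50*y**2 + 157*y - 1
  leading term x: subtract (1)·g_1 from x + 50*y**2 + 157*y - 1 → 50*y**2 + 150*y
  leading term y**2: subtract (50)·g_2 from 50*y**2 + 150*y → 0
  normal form = 0.
Since the normal form is 0, p ∈ I.

Ideal membership is decidable via reduction modulo a Gröbner basis.

-6*x*y + x + 8*y**2 + 163*y - 1 lies in I (it reduces to 0).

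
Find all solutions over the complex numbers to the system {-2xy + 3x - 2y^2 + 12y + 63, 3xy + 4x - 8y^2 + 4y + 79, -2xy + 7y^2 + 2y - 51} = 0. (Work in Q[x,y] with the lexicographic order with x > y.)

Compute a lex Gröbner basis by Buchberger's algorithm.
f_1 = -2xy + 3x - 2y^2 + 12y + 63, LT = xy.
f_2 = 3xy + 4x - 8y^2 + 4y + 79, LT = xy.
f_3 = -2xy + 7y^2 + 2y - 51, LT = xy.

S(f_1,f_2): lcm = xy. S = -17/6x + 11/3y^2 - 22/3y - 347/6.
  leading term x: no divisor's leading term divides it; move -17/6x to the remainder.
  leading term y^2: no divisor's leading term divides it; move 11/3y^2 to the remainder.
  leading term y: no divisor's leading term divides it; move -22/3y to the remainder.
  leading term 1: no divisor's leading term divides it; move -347/6 to the remainder.
  remainder -17/6x + 11/3y^2 - 22/3y - 347/6 ≠ 0; add h_4 = -17/6x + 11/3y^2 - 22/3y - 347/6 to the basis.

S(f_1,f_3): lcm = xy. S = -3/2x + 9/2y^2 - 5y - 57.
  leading term x: subtract (9/17)·h_4 from -3/2x + 9/2y^2 - 5y - 57 → 87/34y^2 - 19/17y - 897/34
  leading term y^2: no divisor's leading term divides it; move 87/34y^2 to the remainder.
  leading term y: no divisor's leading term divides it; move -19/17y to the remainder.
  leading term 1: no divisor's leading term divides it; move -897/34 to the remainder.
  remainder 87/34y^2 - 19/17y - 897/34 ≠ 0; add h_5 = 87/34y^2 - 19/17y - 897/34 to the basis.

S(f_2,f_3): lcm = xy. S = 4/3x + 5/6y^2 + 7/3y + 5/6.
  leading term x: subtract (-8/17)·h_4 from 4/3x + 5/6y^2 + 7/3y + 5/6 → 87/34y^2 - 19/17y - 897/34
  leading term y^2: subtract (1)·h_5 from 87/34y^2 - 19/17y - 897/34 → 0
  remainder 0.

S(f_1,h_4): lcm = xy. S = -3/2x + 22/17y^3 - 27/17y^2 - 449/17y - 63/2.
  leading term x: subtract (9/17)·h_4 from -3/2x + 22/17y^3 - 27/17y^2 - 449/17y - 63/2 → 22/17y^3 - 60/17y^2 - 383/17y - 15/17
  leading term y^3: subtract (44/87y)·h_5 from 22/17y^3 - 60/17y^2 - 383/17y - 15/17 → -4384/1479y^2 - 4529/493y - 15/17
  leading term y^2: subtract (-8768/7569)·h_5 from -4384/1479y^2 - 4529/493y - 15/17 → -79333/7569y - 79333/2523
  leading term y: no divisor's leading term divides it; move -79333/7569y to the remainder.
  leading term 1: no divisor's leading term divides it; move -79333/2523 to the remainder.
  remainder -79333/7569y - 79333/2523 ≠ 0; add h_6 = -79333/7569y - 79333/2523 to the basis.

S(f_2,h_4): lcm = xy. S = 4/3x + 22/17y^3 - 268/51y^2 - 973/51y + 79/3.
  leading term x: subtract (-8/17)·h_4 from 4/3x + 22/17y^3 - 268/51y^2 - 973/51y + 79/3 → 22/17y^3 - 60/17y^2 - 383/17y - 15/17
  leading term y^3: subtract (44/87y)·h_5 from 22/17y^3 - 60/17y^2 - 383/17y - 15/17 → -4384/1479y^2 - 4529/493y - 15/17
  leading term y^2: subtract (-8768/7569)·h_5 from -4384/1479y^2 - 4529/493y - 15/17 → -79333/7569y - 79333/2523
  leading term y: subtract (1)·h_6 from -79333/7569y - 79333/2523 → 0
  remainder 0.

S(f_3,h_4): lcm = xy. S = 22/17y^3 - 207/34y^2 - 364/17y + 51/2.
  leading term y^3: subtract (44/87y)·h_5 from 22/17y^3 - 207/34y^2 - 364/17y + 51/2 → -961/174y^2 - 234/29y + 51/2
  leading term y^2: subtract (-16337/7569)·h_5 from -961/174y^2 - 234/29y + 51/2 → -79333/7569y - 79333/2523
  leading term y: subtract (1)·h_6 from -79333/7569y - 79333/2523 → 0
  remainder 0.

S(f_1,h_5): lcm = xy^2. S = -185/174xy + 299/29x + y^3 - 6y^2 - 63/2y.
  leading term xy: subtract (185/348)·f_1 from -185/174xy + 299/29x + y^3 - 6y^2 - 63/2y → 1011/116x + y^3 - 859/174y^2 - 2197/58y - 3885/116
  leading term x: subtract (-3033/986)·h_4 from 1011/116x + y^3 - 859/174y^2 - 2197/58y - 3885/116 → y^3 + 9380/1479y^2 - 59591/986y - 208431/986
  leading term y^3: subtract (34/87y)·h_5 from y^3 + 9380/1479y^2 - 59591/986y - 208431/986 → 3342/493y^2 - 49425/986y - 208431/986
  leading term y^2: subtract (2228/841)·h_5 from 3342/493y^2 - 49425/986y - 208431/986 → -79333/1682y - 237999/1682
  leading term y: subtract (9/2)·h_6 from -79333/1682y - 237999/1682 → 0
  remainder 0.

S(f_2,h_5): lcm = xy^2. S = 154/87xy + 299/29x - 8/3y^3 + 4/3y^2 + 79/3y.
  leading term xy: subtract (-77/87)·f_1 from 154/87xy + 299/29x - 8/3y^3 + 4/3y^2 + 79/3y → 376/29x - 8/3y^3 - 38/87y^2 + 3215/87y + 1617/29
  leading term x: subtract (-2256/493)·h_4 from 376/29x - 8/3y^3 - 38/87y^2 + 3215/87y + 1617/29 → -8/3y^3 + 24170/1479y^2 + 5023/1479y - 102983/493
  leading term y^3: subtract (-272/261y)·h_5 from -8/3y^3 + 24170/1479y^2 + 5023/1479y - 102983/493 → 67342/4437y^2 - 1229/51y - 102983/493
  leading term y^2: subtract (134684/22707)·h_5 from 67342/4437y^2 - 1229/51y - 102983/493 → -396665/22707y - 396665/7569
  leading term y: subtract (5/3)·h_6 from -396665/22707y - 396665/7569 → 0
  remainder 0.

S(f_3,h_5): lcm = xy^2. S = 38/87xy + 299/29x - 7/2y^3 - y^2 + 51/2y.
  leading term xy: subtract (-19/87)·f_1 from 38/87xy + 299/29x - 7/2y^3 - y^2 + 51/2y → 318/29x - 7/2y^3 - 125/87y^2 + 1631/58y + 399/29
  leading term x: subtract (-1908/493)·h_4 from 318/29x - 7/2y^3 - 125/87y^2 + 1631/58y + 399/29 → -7/2y^3 + 18863/1479y^2 - 257/986y - 103563/493
  leading term y^3: subtract (-119/87y)·h_5 from -7/2y^3 + 18863/1479y^2 - 257/986y - 103563/493 → 5534/493y^2 - 17919/493y - 103563/493
  leading term y^2: subtract (11068/2523)·h_5 from 5534/493y^2 - 17919/493y - 103563/493 → -79333/2523y - 79333/841
  leading term y: subtract (3)·h_6 from -79333/2523y - 79333/841 → 0
  remainder 0.

S(h_4,h_5): leading monomials are coprime, so the S-polynomial reduces to 0 (Buchberger's first criterion).
S(f_1,h_6): lcm = xy. S = -9/2x + y^2 - 6y - 63/2.
  leading term x: subtract (27/17)·h_4 from -9/2x + y^2 - 6y - 63/2 → -82/17y^2 + 96/17y + 1026/17
  leading term y^2: subtract (-164/87)·h_5 from -82/17y^2 + 96/17y + 1026/17 → 308/87y + 308/29
  leading term y: subtract (-26796/79333)·h_6 from 308/87y + 308/29 → 0
  remainder 0.

S(f_2,h_6): lcm = xy. S = -5/3x - 8/3y^2 + 4/3y + 79/3.
  leading term x: subtract (10/17)·h_4 from -5/3x - 8/3y^2 + 4/3y + 79/3 → -82/17y^2 + 96/17y + 1026/17
  leading term y^2: subtract (-164/87)·h_5 from -82/17y^2 + 96/17y + 1026/17 → 308/87y + 308/29
  leading term y: subtract (-26796/79333)·h_6 from 308/87y + 308/29 → 0
  remainder 0.

S(f_3,h_6): lcm = xy. S = -3x - 7/2y^2 - y + 51/2.
  leading term x: subtract (18/17)·h_4 from -3x - 7/2y^2 - y + 51/2 → -251/34y^2 + 115/17y + 2949/34
  leading term y^2: subtract (-251/87)·h_5 from -251/34y^2 + 115/17y + 2949/34 → 308/87y + 308/29
  leading term y: subtract (-26796/79333)·h_6 from 308/87y + 308/29 → 0
  remainder 0.

S(h_4,h_6): leading monomials are coprime, so the S-polynomial reduces to 0 (Buchberger's first criterion).
S(h_5,h_6): lcm = y^2. S = -299/87y - 299/29.
  leading term y: subtract (26013/79333)·h_6 from -299/87y - 299/29 → 0
  remainder 0.

Every S-polynomial of the final basis reduces to 0, so we have a Gröbner basis.
Inter-reduce: drop elements whose leading term is divisible by another's, tail-reduce, and make monic.
Reduced Gröbner basis: {x + 1, y + 3}.

Since the basis is lex-ordered, y + 3 is univariate in y. Its roots are {-3}. Back-substituting each root into the other basis elements fixes the other coordinates.
  y = -3: the earlier basis element becomes x + 1 = 0, giving x = -1 — point (-1, -3).
Substituting each solution back into the original system confirms all equations vanish.
Zero-dimensionality of the ideal guarantees finitely many solutions over ℂ.

{(-1, -3)}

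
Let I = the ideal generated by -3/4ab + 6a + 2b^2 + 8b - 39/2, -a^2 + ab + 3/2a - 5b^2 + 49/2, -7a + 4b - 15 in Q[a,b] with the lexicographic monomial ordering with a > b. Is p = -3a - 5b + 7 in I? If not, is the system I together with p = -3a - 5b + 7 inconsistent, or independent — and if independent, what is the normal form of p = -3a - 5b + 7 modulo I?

-3a - 5b + 7 lies in I (it reduces to 0).

First compute the reduced Gröbner basis of I by Buchberger's algorithm.
f_1 = -3/4ab + 6a + 2b^2 + 8b - 39/2, LT = ab.
f_2 = -a^2 + ab + 3/2a - 5b^2 + 49/2, LT = a^2.
f_3 = -7a + 4b - 15, LT = a.

S(f_1,f_2): lcm = a^2b. S = -8a^2 - 5/3ab^2 - 55/6ab + 26a - 5b^3 + 49/2b.
  reduce S modulo (f_1, f_2, f_3):
  remainder -85/9b^3 - 532/9b^2 - 5445/14b + 7629/7 ≠ 0; add h_4 = -85/9b^3 - 532/9b^2 - 5445/14b + 7629/7 to the basis.

S(f_1,f_3): lcm = ab. S = -8a - 44/21b^2 - 269/21b + 26.
  reduce S modulo (f_1, f_2, f_3, h_4):
  remainder -44/21b^2 - 365/21b + 302/7 ≠ 0; add h_5 = -44/21b^2 - 365/21b + 302/7 to the basis.

S(f_2,f_3): lcm = a^2. S = -3/7ab - 51/14a + 5b^2 - 49/2.
  reduce S modulo (f_1, f_2, f_3, h_4, h_5):
  remainder -87553/2156b + 87553/1078 ≠ 0; add h_6 = -87553/2156b + 87553/1078 to the basis.

The other S-polynomials (S(f_1,h_4), S(f_2,h_4), S(f_3,h_4), S(f_1,h_5), S(f_2,h_5), S(f_3,h_5), S(h_4,h_5), S(f_1,h_6), S(f_2,h_6), S(f_3,h_6), S(h_4,h_6), S(h_5,h_6)) all reduce to 0 modulo the current basis, so we have a Gröbner basis.
Inter-reduce: drop elements whose leading term is divisible by another's, tail-reduce, and make monic.
Reduced Gröbner basis: {a + 1, b - 2}.
Label its elements g_1 = a + 1, g_2 = b - 2.

Reduce p = -3a - 5b + 7 modulo G:
  leading term a: subtract (-3)·g_1 from -3a - 5b + 7 → -5b + 10
  leading term b: subtract (-5)·g_2 from -5b + 10 → 0
  normal form = 0.
Since the normal form is 0, p ∈ I.

Ideal membership is decidable via reduction modulo a Gröbner basis.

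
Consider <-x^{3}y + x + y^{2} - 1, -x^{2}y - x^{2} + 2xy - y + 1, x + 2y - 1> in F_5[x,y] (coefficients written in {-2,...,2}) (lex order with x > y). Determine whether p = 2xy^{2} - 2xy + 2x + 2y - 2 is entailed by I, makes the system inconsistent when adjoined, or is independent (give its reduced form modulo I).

First compute the reduced Gröbner basis of I by Buchberger's algorithm.
f_1 = -x^{3}y + x + y^{2} - 1, LT = x^{3}y.
f_2 = -x^{2}y - x^{2} + 2xy - y + 1, LT = x^{2}y.
f_3 = x + 2y - 1, LT = x.

S(f_1,f_2): lcm = x^{3}y. S = -x^{3} + 2x^{2}y - xy - y^{2} + 1.
  leading term x^{3}: subtract (-x^{2})·f_3 from -x^{3} + 2x^{2}y - xy - y^{2} + 1 → -x^{2}y - x^{2} - xy - y^{2} + 1
  leading term x^{2}y: subtract (1)·f_2 from -x^{2}y - x^{2} - xy - y^{2} + 1 → 2xy - y^{2} + y
  leading term xy: subtract (2y)·f_3 from 2xy - y^{2} + y → -2y
  leading term y: no divisor's leading term divides it; move -2y to the remainder.
  remainder -2y ≠ 0; add h_4 = -2y to the basis.

The other S-polynomials (S(f_1,f_3), S(f_2,f_3), S(f_1,h_4), S(f_2,h_4), S(f_3,h_4)) all reduce to 0 modulo the current basis, so we have a Gröbner basis.
Inter-reduce: drop elements whose leading term is divisible by another's, tail-reduce, and make monic.
Reduced Gröbner basis: {x - 1, y}.
Label its elements g_1 = x - 1, g_2 = y.

Reduce p = 2xy^{2} - 2xy + 2x + 2y - 2 modulo G:
  leading term xy^{2}: subtract (2y^{2})·g_1 from 2xy^{2} - 2xy + 2x + 2y - 2 → -2xy + 2x + 2y^{2} + 2y - 2
  leading term xy: subtract (-2y)·g_1 from -2xy + 2x + 2y^{2} + 2y - 2 → 2x + 2y^{2} - 2
  leading term x: subtract (2)·g_1 from 2x + 2y^{2} - 2 → 2y^{2}
  leading term y^{2}: subtract (2y)·g_2 from 2y^{2} → 0
  normal form = 0.
Since the normal form is 0, p ∈ I.

The remainder on division by a Gröbner basis is unique — it is the normal form.

2xy^{2} - 2xy + 2x + 2y - 2 lies in I (it reduces to 0).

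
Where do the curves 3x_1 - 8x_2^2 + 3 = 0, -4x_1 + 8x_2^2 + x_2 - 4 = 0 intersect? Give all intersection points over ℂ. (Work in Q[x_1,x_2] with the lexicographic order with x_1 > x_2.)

Compute a lex Gröbner basis by Buchberger's algorithm.
f_1 = 3x_1 - 8x_2^2 + 3, LT = x_1.
f_2 = -4x_1 + 8x_2^2 + x_2 - 4, LT = x_1.

S(f_1,f_2): lcm = x_1. S = -2/3x_2^2 + 1/4x_2.
  leading term x_2^2: no divisor's leading term divides it; move -2/3x_2^2 to the remainder.
  leading term x_2: no divisor's leading term divides it; move 1/4x_2 to the remainder.
  remainder -2/3x_2^2 + 1/4x_2 ≠ 0; add h_3 = -2/3x_2^2 + 1/4x_2 to the basis.

The other S-polynomials (S(f_1,h_3), S(f_2,h_3)) all reduce to 0 modulo the current basis, so we have a Gröbner basis.
Inter-reduce: drop elements whose leading term is divisible by another's, tail-reduce, and make monic.
Reduced Gröbner basis: {x_1 - x_2 + 1, x_2^2 - 3/8x_2}.

Since the basis is lex-ordered, x_2^2 - 3/8x_2 is univariate in x_2. Its roots are {0, 3/8}. Back-substituting each root into the other basis elements fixes the other coordinates.
  x_2 = 0: the earlier basis element becomes x_1 + 1 = 0, giving x_1 = -1 — point (-1, 0).
  x_2 = 3/8: the earlier basis element becomes x_1 + 5/8 = 0, giving x_1 = -5/8 — point (-5/8, 3/8).
Substituting each solution back into the original system confirms all equations vanish.
This is the nonlinear analogue of row-reducing a linear system.

{(-1, 0), (-5/8, 3/8)}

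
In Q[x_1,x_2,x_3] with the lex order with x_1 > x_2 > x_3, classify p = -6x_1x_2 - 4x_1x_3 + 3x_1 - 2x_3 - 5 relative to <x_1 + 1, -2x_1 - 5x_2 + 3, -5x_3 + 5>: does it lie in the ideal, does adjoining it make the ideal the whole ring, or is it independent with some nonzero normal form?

First compute the reduced Gröbner basis of I by Buchberger's algorithm.
f_1 = x_1 + 1, LT = x_1.
f_2 = -2x_1 - 5x_2 + 3, LT = x_1.
f_3 = -5x_3 + 5, LT = x_3.

S(f_1,f_2): lcm = x_1. S = -\tfrac{5}{2}x_2 + \tfrac{5}{2}.
  reduce S modulo (f_1, f_2, f_3):
  remainder -\tfrac{5}{2}x_2 + \tfrac{5}{2} ≠ 0; add h_4 = -\tfrac{5}{2}x_2 + \tfrac{5}{2} to the basis.

The other S-polynomials (S(f_1,f_3), S(f_2,f_3), S(f_1,h_4), S(f_2,h_4), S(f_3,h_4)) all reduce to 0 modulo the current basis, so we have a Gröbner basis.
Inter-reduce: drop elements whose leading term is divisible by another's, tail-reduce, and make monic.
Reduced Gröbner basis: {x_1 + 1, x_2 - 1, x_3 - 1}.
Label its elements g_1 = x_1 + 1, g_2 = x_2 - 1, g_3 = x_3 - 1.

Reduce p = -6x_1x_2 - 4x_1x_3 + 3x_1 - 2x_3 - 5 modulo G:
  leading term x_1x_2: subtract (-6x_2)·g_1 from -6x_1x_2 - 4x_1x_3 + 3x_1 - 2x_3 - 5 → -4x_1x_3 + 3x_1 + 6x_2 - 2x_3 - 5
  leading term x_1x_3: subtract (-4x_3)·g_1 from -4x_1x_3 + 3x_1 + 6x_2 - 2x_3 - 5 → 3x_1 + 6x_2 + 2x_3 - 5
  leading term x_1: subtract (3)·g_1 from 3x_1 + 6x_2 + 2x_3 - 5 → 6x_2 + 2x_3 - 8
  leading term x_2: subtract (6)·g_2 from 6x_2 + 2x_3 - 8 → 2x_3 - 2
  leading term x_3: subtract (2)·g_3 from 2x_3 - 2 → 0
  normal form = 0.
Since the normal form is 0, p ∈ I.

The remainder on division by a Gröbner basis is unique — it is the normal form.

-6x_1x_2 - 4x_1x_3 + 3x_1 - 2x_3 - 5 lies in I (it reduces to 0).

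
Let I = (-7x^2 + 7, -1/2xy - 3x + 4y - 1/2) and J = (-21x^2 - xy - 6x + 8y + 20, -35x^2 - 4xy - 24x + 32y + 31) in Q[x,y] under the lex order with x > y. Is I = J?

Two ideals are equal iff their reduced Gröbner bases coincide (the reduced basis is unique for a fixed ordering).
Buchberger on the first generating set:
f_1 = -7x^2 + 7, LT = x^2.
f_2 = -1/2xy - 3x + 4y - 1/2, LT = xy.

S(f_1,f_2): lcm = x^2y. S = -6x^2 + 8xy - x - y.
  leading term x^2: subtract (6/7)·f_1 from -6x^2 + 8xy - x - y → 8xy - x - y - 6
  leading term xy: subtract (-16)·f_2 from 8xy - x - y - 6 → -49x + 63y - 14
  leading term x: no divisor's leading term divides it; move -49x to the remainder.
  leading term y: no divisor's leading term divides it; move 63y to the remainder.
  leading term 1: no divisor's leading term divides it; move -14 to the remainder.
  remainder -49x + 63y - 14 ≠ 0; add g_3 = -49x + 63y - 14 to the basis.

S(f_2,g_3): lcm = xy. S = 6x + 9/7y^2 - 58/7y + 1.
  leading term x: subtract (-6/49)·g_3 from 6x + 9/7y^2 - 58/7y + 1 → 9/7y^2 - 4/7y - 5/7
  leading term y^2: no divisor's leading term divides it; move 9/7y^2 to the remainder.
  leading term y: no divisor's leading term divides it; move -4/7y to the remainder.
  leading term 1: no divisor's leading term divides it; move -5/7 to the remainder.
  remainder 9/7y^2 - 4/7y - 5/7 ≠ 0; add g_4 = 9/7y^2 - 4/7y - 5/7 to the basis.

The other S-polynomials (S(f_1,g_3), S(f_1,g_4), S(f_2,g_4), S(g_3,g_4)) all reduce to 0 modulo the current basis, so we have a Gröbner basis.
Inter-reduce: drop elements whose leading term is divisible by another's, tail-reduce, and make monic.
Reduced Gröbner basis: {x - 9/7y + 2/7, y^2 - 4/9y - 5/9}.

Buchberger on the second generating set:
h_1 = -21x^2 - xy - 6x + 8y + 20, LT = x^2.
h_2 = -35x^2 - 4xy - 24x + 32y + 31, LT = x^2.

S(h_1,h_2): lcm = x^2. S = -1/15xy - 2/5x + 8/15y - 1/15.
  leading term xy: no divisor's leading term divides it; move -1/15xy to the remainder.
  leading term x: no divisor's leading term divides it; move -2/5x to the remainder.
  leading term y: no divisor's leading term divides it; move 8/15y to the remainder.
  leading term 1: no divisor's leading term divides it; move -1/15 to the remainder.
  remainder -1/15xy - 2/5x + 8/15y - 1/15 ≠ 0; add k_3 = -1/15xy - 2/5x + 8/15y - 1/15 to the basis.

S(h_1,k_3): lcm = x^2y. S = -6x^2 + 1/21xy^2 + 58/7xy - x - 8/21y^2 - 20/21y.
  leading term x^2: subtract (2/7)·h_1 from -6x^2 + 1/21xy^2 + 58/7xy - x - 8/21y^2 - 20/21y → 1/21xy^2 + 60/7xy + 5/7x - 8/21y^2 - 68/21y - 40/7
  leading term xy^2: subtract (-5/7y)·k_3 from 1/21xy^2 + 60/7xy + 5/7x - 8/21y^2 - 68/21y - 40/7 → 58/7xy + 5/7x - 23/7y - 40/7
  leading term xy: subtract (-870/7)·k_3 from 58/7xy + 5/7x - 23/7y - 40/7 → -49x + 63y - 14
  leading term x: no divisor's leading term divides it; move -49x to the remainder.
  leading term y: no divisor's leading term divides it; move 63y to the remainder.
  leading term 1: no divisor's leading term divides it; move -14 to the remainder.
  remainder -49x + 63y - 14 ≠ 0; add k_4 = -49x + 63y - 14 to the basis.

S(k_3,k_4): lcm = xy. S = 6x + 9/7y^2 - 58/7y + 1.
  leading term x: subtract (-6/49)·k_4 from 6x + 9/7y^2 - 58/7y + 1 → 9/7y^2 - 4/7y - 5/7
  leading term y^2: no divisor's leading term divides it; move 9/7y^2 to the remainder.
  leading term y: no divisor's leading term divides it; move -4/7y to the remainder.
  leading term 1: no divisor's leading term divides it; move -5/7 to the remainder.
  remainder 9/7y^2 - 4/7y - 5/7 ≠ 0; add k_5 = 9/7y^2 - 4/7y - 5/7 to the basis.

The other S-polynomials (S(h_2,k_3), S(h_1,k_4), S(h_2,k_4), S(h_1,k_5), S(h_2,k_5), S(k_3,k_5), S(k_4,k_5)) all reduce to 0 modulo the current basis, so we have a Gröbner basis.
Inter-reduce: drop elements whose leading term is divisible by another's, tail-reduce, and make monic.
Reduced Gröbner basis: {x - 9/7y + 2/7, y^2 - 4/9y - 5/9}.

The two bases agree; hence the ideals are identical.

Yes, the ideals are equal.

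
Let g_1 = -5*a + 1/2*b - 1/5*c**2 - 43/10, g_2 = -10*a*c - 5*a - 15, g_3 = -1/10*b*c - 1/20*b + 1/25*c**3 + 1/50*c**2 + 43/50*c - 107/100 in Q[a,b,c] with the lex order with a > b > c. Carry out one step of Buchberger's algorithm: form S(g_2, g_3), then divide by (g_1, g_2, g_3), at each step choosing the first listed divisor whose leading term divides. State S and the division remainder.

lcm(LM(g_2), LM(g_3)) = a*b*c.
S = (lcm/LT(g_2))·g_2 − (lcm/LT(g_3))·g_3 = 2/5*a*c**3 + 1/5*a*c**2 + 43/5*a*c - 107/10*a + 3/2*b.
Reduce S modulo (g_1, g_2, g_3) in that order:
  leading term a*c**3: subtract (-2/25*c**3)·g_1 from 2/5*a*c**3 + 1/5*a*c**2 + 43/5*a*c - 107/10*a + 3/2*b → 1/5*a*c**2 + 43/5*a*c - 107/10*a + 1/25*b*c**3 + 3/2*b - 2/125*c**5 - 43/125*c**3
  leading term a*c**2: subtract (-1/25*c**2)·g_1 from 1/5*a*c**2 + 43/5*a*c - 107/10*a + 1/25*b*c**3 + 3/2*b - 2/125*c**5 - 43/125*c**3 → 43/5*a*c - 107/10*a + 1/25*b*c**3 + 1/50*b*c**2 + 3/2*b - 2/125*c**5 - 1/125*c**4 - 43/125*c**3 - 43/250*c**2
  leading term a*c: subtract (-43/25*c)·g_1 from 43/5*a*c - 107/10*a + 1/25*b*c**3 + 1/50*b*c**2 + 3/2*b - 2/125*c**5 - 1/125*c**4 - 43/125*c**3 - 43/250*c**2 → -107/10*a + 1/25*b*c**3 + 1/50*b*c**2 + 43/50*b*c + 3/2*b - 2/125*c**5 - 1/125*c**4 - 86/125*c**3 - 43/250*c**2 - 1849/250*c
  leading term a: subtract (107/50)·g_1 from -107/10*a + 1/25*b*c**3 + 1/50*b*c**2 + 43/50*b*c + 3/2*b - 2/125*c**5 - 1/125*c**4 - 86/125*c**3 - 43/250*c**2 - 1849/250*c → 1/25*b*c**3 + 1/50*b*c**2 + 43/50*b*c + 43/100*b - 2/125*c**5 - 1/125*c**4 - 86/125*c**3 + 32/125*c**2 - 1849/250*c + 4601/500
  leading term b*c**3: subtract (-2/5*c**2)·g_3 from 1/25*b*c**3 + 1/50*b*c**2 + 43/50*b*c + 43/100*b - 2/125*c**5 - 1/125*c**4 - 86/125*c**3 + 32/125*c**2 - 1849/250*c + 4601/500 → 43/50*b*c + 43/100*b - 43/125*c**3 - 43/250*c**2 - 1849/250*c + 4601/500
  leading term b*c: subtract (-43/5)·g_3 from 43/50*b*c + 43/100*b - 43/125*c**3 - 43/250*c**2 - 1849/250*c + 4601/500 → 0
The remainder is 0, so this S-polynomial contributes no new basis element.

S(g_2, g_3) = 2/5*a*c**3 + 1/5*a*c**2 + 43/5*a*c - 107/10*a + 3/2*b; remainder on division = 0.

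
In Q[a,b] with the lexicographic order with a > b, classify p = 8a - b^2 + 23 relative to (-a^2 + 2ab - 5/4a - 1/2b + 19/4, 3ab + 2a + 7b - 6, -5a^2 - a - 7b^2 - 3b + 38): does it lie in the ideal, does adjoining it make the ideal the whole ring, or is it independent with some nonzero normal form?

First compute the reduced Gröbner basis of I by Buchberger's algorithm.
f_1 = -a^2 + 2ab - 5/4a - 1/2b + 19/4, LT = a^2.
f_2 = 3ab + 2a + 7b - 6, LT = ab.
f_3 = -5a^2 - a - 7b^2 - 3b + 38, LT = a^2.

S(f_1,f_2): lcm = a^2b. S = -2/3a^2 - 2ab^2 - 13/12ab + 2a + 1/2b^2 - 19/4b.
  reduce S modulo (f_1, f_2, f_3):
  remainder 32/9a + 31/6b^2 - 53/9b - 16/3 ≠ 0; add h_4 = 32/9a + 31/6b^2 - 53/9b - 16/3 to the basis.

S(f_1,f_3): lcm = a^2. S = -2ab + 21/20a - 7/5b^2 - 1/10b + 57/20.
  reduce S modulo (f_1, f_2, f_3, h_4):
  remainder -1245/256b^2 + 5449/640b + 97/40 ≠ 0; add h_5 = -1245/256b^2 + 5449/640b + 97/40 to the basis.

S(f_2,f_3): lcm = a^2b. S = 2/3a^2 + 32/15ab - 2a - 7/5b^3 - 3/5b^2 + 38/5b.
  reduce S modulo (f_1, f_2, f_3, h_4, h_5):
  remainder -444622178/193753125b + 889244356/193753125 ≠ 0; add h_6 = -444622178/193753125b + 889244356/193753125 to the basis.

The other S-polynomials (S(f_1,h_4), S(f_2,h_4), S(f_3,h_4), S(f_1,h_5), S(f_2,h_5), S(f_3,h_5), S(h_4,h_5), S(f_1,h_6), S(f_2,h_6), S(f_3,h_6), S(h_4,h_6), S(h_5,h_6)) all reduce to 0 modulo the current basis, so we have a Gröbner basis.
Inter-reduce: drop elements whose leading term is divisible by another's, tail-reduce, and make monic.
Reduced Gröbner basis: {a + 1, b - 2}.
Label its elements g_1 = a + 1, g_2 = b - 2.

Reduce p = 8a - b^2 + 23 modulo G:
  leading term a: subtract (8)·g_1 from 8a - b^2 + 23 → -b^2 + 15
  leading term b^2: subtract (-b)·g_2 from -b^2 + 15 → -2b + 15
  leading term b: subtract (-2)·g_2 from -2b + 15 → 11
  leading term 1: no divisor's leading term divides it; move 11 to the remainder.
  normal form = 11.
The normal form is nonzero, so p ∉ I. Since p minus its normal form lies in I, I + (p) = I + (r) where r = 11; decide whether this ideal is the whole ring.
Here r = 11 is a nonzero constant, hence a unit: 1 ∈ I + (p), the Gröbner basis of I + (p) is {1}, and the enlarged system has no common solution — adjoining p is inconsistent.

Adjoining 8a - b^2 + 23 makes the ideal the whole ring: the system is inconsistent.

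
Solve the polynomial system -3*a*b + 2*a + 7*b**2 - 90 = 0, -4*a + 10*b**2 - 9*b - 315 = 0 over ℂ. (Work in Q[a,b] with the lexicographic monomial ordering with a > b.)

Compute a lex Gröbner basis by Buchberger's algorithm.
f_1 = -3*a*b + 2*a + 7*b**2 - 90, LT = a*b.
f_2 = -4*a + 10*b**2 - 9*b - 315, LT = a.

S(f_1,f_2): lcm = a*b. S = -2/3*a + 5/2*b**3 - 55/12*b**2 - 315/4*b + 30.
  leading term a: subtract (1/6)·f_2 from -2/3*a + 5/2*b**3 - 55/12*b**2 - 315/4*b + 30 → 5/2*b**3 - 25/4*b**2 - 309/4*b + 165/2
  leading term b**3: no divisor's leading term divides it; move 5/2*b**3 to the remainder.
  leading term b**2: no divisor's leading term divides it; move -25/4*b**2 to the remainder.
  leading term b: no divisor's leading term divides it; move -309/4*b to the remainder.
  leading term 1: no divisor's leading term divides it; move 165/2 to the remainder.
  remainder 5/2*b**3 - 25/4*b**2 - 309/4*b + 165/2 ≠ 0; add h_3 = 5/2*b**3 - 25/4*b**2 - 309/4*b + 165/2 to the basis.

The other S-polynomials (S(f_1,h_3), S(f_2,h_3)) all reduce to 0 modulo the current basis, so we have a Gröbner basis.
Inter-reduce: drop elements whose leading term is divisible by another's, tail-reduce, and make monic.
Reduced Gröbner basis: {a - 5/2*b**2 + 9/4*b + 315/4, b**3 - 5/2*b**2 - 309/10*b + 33}.

Since the basis is lex-ordered, b**3 - 5/2*b**2 - 309/10*b + 33 is univariate in b. Its roots are {-5, 15/4 - sqrt(2985)/20, sqrt(2985)/20 + 15/4}. Back-substituting each root into the other basis elements fixes the other coordinates.
  b = -5: the earlier basis element becomes a + 5 = 0, giving a = -5 — point (-5, -5).
  b = 15/4 - sqrt(2985)/20: the earlier basis element becomes a + 267/8 + 33*sqrt(2985)/40 = 0, giving a = -33*sqrt(2985)/40 - 267/8 — point (-33*sqrt(2985)/40 - 267/8, 15/4 - sqrt(2985)/20).
  b = sqrt(2985)/20 + 15/4: the earlier basis element becomes a - 33*sqrt(2985)/40 + 267/8 = 0, giving a = -267/8 + 33*sqrt(2985)/40 — point (-267/8 + 33*sqrt(2985)/40, sqrt(2985)/20 + 15/4).

{(-5, -5), (-33*sqrt(2985)/40 - 267/8, 15/4 - sqrt(2985)/20), (-267/8 + 33*sqrt(2985)/40, sqrt(2985)/20 + 15/4)}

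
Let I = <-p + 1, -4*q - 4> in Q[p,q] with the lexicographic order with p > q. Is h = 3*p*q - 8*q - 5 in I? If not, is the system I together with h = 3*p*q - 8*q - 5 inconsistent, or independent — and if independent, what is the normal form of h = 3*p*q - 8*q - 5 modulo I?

First compute the reduced Gröbner basis of I by Buchberger's algorithm.
f_1 = -p + 1, LT = p.
f_2 = -4*q - 4, LT = q.

The S-polynomials (S(f_1,f_2)) all reduce to 0 modulo the current basis, so we have a Gröbner basis.
Inter-reduce: drop elements whose leading term is divisible by another's, tail-reduce, and make monic.
Reduced Gröbner basis: {p - 1, q + 1}.
Label its elements g_1 = p - 1, g_2 = q + 1.

Reduce h = 3*p*q - 8*q - 5 modulo G:
  leading term p*q: subtract (3*q)·g_1 from 3*p*q - 8*q - 5 → -5*q - 5
  leading term q: subtract (-5)·g_2 from -5*q - 5 → 0
  normal form = 0.
Since the normal form is 0, h ∈ I.

3*p*q - 8*q - 5 lies in I (it reduces to 0).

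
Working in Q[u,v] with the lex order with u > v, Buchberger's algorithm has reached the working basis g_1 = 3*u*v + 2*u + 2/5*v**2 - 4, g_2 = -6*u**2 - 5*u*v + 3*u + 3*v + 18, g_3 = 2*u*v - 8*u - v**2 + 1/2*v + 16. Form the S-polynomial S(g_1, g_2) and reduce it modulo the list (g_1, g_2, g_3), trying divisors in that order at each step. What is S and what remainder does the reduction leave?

S(g_1, g_2) = 2/3*u**2 - 7/10*u*v**2 + 1/2*u*v - 4/3*u + 1/2*v**2 + 3*v; remainder on division = -172/135*u + 7/75*v**3 + 601/1350*v**2 + 12/5*v + 344/135.

lcm(LM(g_1), LM(g_2)) = u**2*v.
S = (lcm/LT(g_1))·g_1 − (lcm/LT(g_2))·g_2 = 2/3*u**2 - 7/10*u*v**2 + 1/2*u*v - 4/3*u + 1/2*v**2 + 3*v.
Reduce S modulo (g_1, g_2, g_3) in that order:
  leading term u**2: subtract (-1/9)·g_2 from 2/3*u**2 - 7/10*u*v**2 + 1/2*u*v - 4/3*u + 1/2*v**2 + 3*v → -7/10*u*v**2 - 1/18*u*v - u + 1/2*v**2 + 10/3*v + 2
  leading term u*v**2: subtract (-7/30*v)·g_1 from -7/10*u*v**2 - 1/18*u*v - u + 1/2*v**2 + 10/3*v + 2 → 37/90*u*v - u + 7/75*v**3 + 1/2*v**2 + 12/5*v + 2
  leading term u*v: subtract (37/270)·g_1 from 37/90*u*v - u + 7/75*v**3 + 1/2*v**2 + 12/5*v + 2 → -172/135*u + 7/75*v**3 + 601/1350*v**2 + 12/5*v + 344/135
  leading term u: no divisor's leading term divides it; move -172/135*u to the remainder.
  leading term v**3: no divisor's leading term divides it; move 7/75*v**3 to the remainder.
  leading term v**2: no divisor's leading term divides it; move 601/1350*v**2 to the remainder.
  leading term v: no divisor's leading term divides it; move 12/5*v to the remainder.
  leading term 1: no divisor's leading term divides it; move 344/135 to the remainder.
The remainder -172/135*u + 7/75*v**3 + 601/1350*v**2 + 12/5*v + 344/135 is nonzero, so it would be added as the next basis element.
This is the inner loop of Buchberger's algorithm — each nonzero remainder becomes a new basis element.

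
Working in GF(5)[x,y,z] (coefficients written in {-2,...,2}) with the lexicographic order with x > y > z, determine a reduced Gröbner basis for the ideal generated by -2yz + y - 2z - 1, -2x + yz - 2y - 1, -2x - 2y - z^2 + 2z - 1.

G = {x + z^2 - 1, y + 2z^2 - z - 1, z^3 - z^2 - 2z}

Buchberger's algorithm terminates because the ascending chain of leading-term ideals stabilizes.

f_1 = -2yz + y - 2z - 1, LT = yz.
f_2 = -2x + yz - 2y - 1, LT = x.
f_3 = -2x - 2y - z^2 + 2z - 1, LT = x.

S(f_1,f_2): leading monomials are coprime, so the S-polynomial reduces to 0 (Buchberger's first criterion).
S(f_1,f_3): leading monomials are coprime, so the S-polynomial reduces to 0 (Buchberger's first criterion).
S(f_2,f_3): lcm = x. S = 2yz + 2z^2 + z.
  leading term yz: subtract (-1)·f_1 from 2yz + 2z^2 + z → y + 2z^2 - z - 1
  leading term y: no divisor's leading term divides it; move y to the remainder.
  leading term z^2: no divisor's leading term divides it; move 2z^2 to the remainder.
  leading term z: no divisor's leading term divides it; move -z to the remainder.
  leading term 1: no divisor's leading term divides it; move -1 to the remainder.
  remainder y + 2z^2 - z - 1 ≠ 0; add g_4 = y + 2z^2 - z - 1 to the basis.

S(f_1,g_4): lcm = yz. S = 2y - 2z^3 + z^2 + 2z - 2.
  leading term y: subtract (2)·g_4 from 2y - 2z^3 + z^2 + 2z - 2 → -2z^3 + 2z^2 - z
  leading term z^3: no divisor's leading term divides it; move -2z^3 to the remainder.
  leading term z^2: no divisor's leading term divides it; move 2z^2 to the remainder.
  leading term z: no divisor's leading term divides it; move -z to the remainder.
  remainder -2z^3 + 2z^2 - z ≠ 0; add g_5 = -2z^3 + 2z^2 - z to the basis.

S(f_2,g_4): leading monomials are coprime, so the S-polynomial reduces to 0 (Buchberger's first criterion).
S(f_3,g_4): leading monomials are coprime, so the S-polynomial reduces to 0 (Buchberger's first criterion).
S(f_1,g_5): lcm = yz^3. S = -2yz^2 + 2yz + z^3 - 2z^2.
  leading term yz^2: subtract (z)·f_1 from -2yz^2 + 2yz + z^3 - 2z^2 → yz + z^3 + z
  leading term yz: subtract (2)·f_1 from yz + z^3 + z → -2y + z^3 + 2
  leading term y: subtract (-2)·g_4 from -2y + z^3 + 2 → z^3 - z^2 - 2z
  leading term z^3: subtract (2)·g_5 from z^3 - z^2 - 2z → 0
  remainder 0.

S(f_2,g_5): leading monomials are coprime, so the S-polynomial reduces to 0 (Buchberger's first criterion).
S(f_3,g_5): leading monomials are coprime, so the S-polynomial reduces to 0 (Buchberger's first criterion).
S(g_4,g_5): leading monomials are coprime, so the S-polynomial reduces to 0 (Buchberger's first criterion).
Every S-polynomial of the final basis reduces to 0, so we have a Gröbner basis.
Inter-reduce: drop elements whose leading term is divisible by another's, tail-reduce, and make monic.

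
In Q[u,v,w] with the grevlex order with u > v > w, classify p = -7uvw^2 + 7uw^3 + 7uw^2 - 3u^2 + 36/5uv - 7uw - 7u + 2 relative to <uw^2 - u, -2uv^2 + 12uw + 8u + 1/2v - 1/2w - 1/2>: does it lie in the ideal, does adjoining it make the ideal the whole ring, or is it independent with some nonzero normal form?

First compute the reduced Gröbner basis of I by Buchberger's algorithm.
f_1 = uw^2 - u, LT = uw^2.
f_2 = -2uv^2 + 12uw + 8u + 1/2v - 1/2w - 1/2, LT = uv^2.

S(f_1,f_2): lcm = uv^2w^2. S = 6uw^3 - uv^2 + 4uw^2 + 1/4vw^2 - 1/4w^3 - 1/4w^2.
  reduce S modulo (f_1, f_2):
  remainder 1/4vw^2 - 1/4w^3 - 1/4w^2 - 1/4v + 1/4w + 1/4 ≠ 0; add h_3 = 1/4vw^2 - 1/4w^3 - 1/4w^2 - 1/4v + 1/4w + 1/4 to the basis.

The other S-polynomials (S(f_1,h_3), S(f_2,h_3)) all reduce to 0 modulo the current basis, so we have a Gröbner basis.
Inter-reduce: drop elements whose leading term is divisible by another's, tail-reduce, and make monic.
Reduced Gröbner basis: {uv^2 - 6uw - 4u - 1/4v + 1/4w + 1/4, uw^2 - u, vw^2 - w^3 - w^2 - v + w + 1}.
Label its elements g_1 = uv^2 - 6uw - 4u - 1/4v + 1/4w + 1/4, g_2 = uw^2 - u, g_3 = vw^2 - w^3 - w^2 - v + w + 1.

Reduce p = -7uvw^2 + 7uw^3 + 7uw^2 - 3u^2 + 36/5uv - 7uw - 7u + 2 modulo G:
  leading term uvw^2: subtract (-7v)·g_2 from -7uvw^2 + 7uw^3 + 7uw^2 - 3u^2 + 36/5uv - 7uw - 7u + 2 → 7uw^3 + 7uw^2 - 3u^2 + 1/5uv - 7uw - 7u + 2
  leading term uw^3: subtract (7w)·g_2 from 7uw^3 + 7uw^2 - 3u^2 + 1/5uv - 7uw - 7u + 2 → 7uw^2 - 3u^2 + 1/5uv - 7u + 2
  leading term uw^2: subtract (7)·g_2 from 7uw^2 - 3u^2 + 1/5uv - 7u + 2 → -3u^2 + 1/5uv + 2
  leading term u^2: no divisor's leading term divides it; move -3u^2 to the remainder.
  leading term uv: no divisor's leading term divides it; move 1/5uv to the remainder.
  leading term 1: no divisor's leading term divides it; move 2 to the remainder.
  normal form = -3u^2 + 1/5uv + 2.
The normal form is nonzero, so p ∉ I. Since p minus its normal form lies in I, I + (p) = I + (r) where r = -3u^2 + 1/5uv + 2; decide whether this ideal is the whole ring.
Run Buchberger on G together with r (pairs among the g_i already reduce to 0 since G is a Gröbner basis):
g_1 = uv^2 - 6uw - 4u - 1/4v + 1/4w + 1/4, LT = uv^2.
g_2 = uw^2 - u, LT = uw^2.
g_3 = vw^2 - w^3 - w^2 - v + w + 1, LT = vw^2.
r = -3u^2 + 1/5uv + 2, LT = u^2.

S(g_1,r): lcm = u^2v^2. S = 1/15uv^3 - 6u^2w - 4u^2 - 1/4uv + 2/3v^2 + 1/4uw + 1/4u.
  reduce S modulo (g_1, g_2, g_3, r):
  remainder -1/4uv + 41/60v^2 + 1/4uw - 1/60vw + 1/4u - 1/60v - 4w - 8/3 ≠ 0; add m_5 = -1/4uv + 41/60v^2 + 1/4uw - 1/60vw + 1/4u - 1/60v - 4w - 8/3 to the basis.

S(g_2,r): lcm = u^2w^2. S = 1/15uvw^2 - u^2 + 2/3w^2.
  reduce S modulo (g_1, g_2, g_3, r, m_5):
  remainder 2/3w^2 - 2/3 ≠ 0; add m_6 = 2/3w^2 - 2/3 to the basis.

S(g_1,m_5): lcm = uv^2. S = 41/15v^3 + uvw - 1/15v^2w + uv - 1/15v^2 - 6uw - 16vw - 4u - 131/12v + 1/4w + 1/4.
  reduce S modulo (g_1, g_2, g_3, r, m_5, m_6):
  remainder 41/15v^3 + 8/3v^2w + 8/3v^2 - 4uw - 242/15vw - 2u - 221/20v - 317/12w - 317/12 ≠ 0; add m_7 = 41/15v^3 + 8/3v^2w + 8/3v^2 - 4uw - 242/15vw - 2u - 221/20v - 317/12w - 317/12 to the basis.

The other S-polynomials (S(g_1,g_2), S(g_1,g_3), S(g_2,g_3), S(g_3,r), S(g_2,m_5), S(g_3,m_5), S(r,m_5), S(g_1,m_6), S(g_2,m_6), S(g_3,m_6), S(r,m_6), S(m_5,m_6), S(g_1,m_7), S(g_2,m_7), S(g_3,m_7), S(r,m_7), S(m_5,m_7), S(m_6,m_7)) all reduce to 0 modulo the current basis, so we have a Gröbner basis.
Inter-reduce: drop elements whose leading term is divisible by another's, tail-reduce, and make monic.
Reduced Gröbner basis: {v^3 + 40/41v^2w + 40/41v^2 - 60/41uw - 242/41vw - 30/41u - 663/164v - 1585/164w - 1585/164, u^2 - 41/225v^2 - 1/15uw + 1/225vw - 1/15u + 1/225v + 16/15w + 2/45, uv - 41/15v^2 - uw + 1/15vw - u + 1/15v + 16w + 32/3, w^2 - 1}.
The reduced Gröbner basis of I + (p) is {v^3 + 40/41v^2w + 40/41v^2 - 60/41uw - 242/41vw - 30/41u - 663/164v - 1585/164w - 1585/164, u^2 - 41/225v^2 - 1/15uw + 1/225vw - 1/15u + 1/225v + 16/15w + 2/45, uv - 41/15v^2 - uw + 1/15vw - u + 1/15v + 16w + 32/3, w^2 - 1} ≠ {1}, a proper ideal, so the enlarged system stays consistent: p is independent of I, with normal form -3u^2 + 1/5uv + 2.

-7uvw^2 + 7uw^3 + 7uw^2 - 3u^2 + 36/5uv - 7uw - 7u + 2 is independent of I; its normal form modulo I is -3u^2 + 1/5uv + 2.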